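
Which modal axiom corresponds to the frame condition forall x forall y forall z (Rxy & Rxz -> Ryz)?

◇s → □◇s

This is the Euclidean property; the standard corresponding axiom is 5: ◇s → □◇s.
Suppose ◇s→□◇s is valid. Take Rxy, Rxz and set V(s)={y}. Then ◇s at x, so □◇s at x, so ◇s at z, so some w with Rzw has s; w=y, i.e. Rzy. By symmetry of the argument, Ryz.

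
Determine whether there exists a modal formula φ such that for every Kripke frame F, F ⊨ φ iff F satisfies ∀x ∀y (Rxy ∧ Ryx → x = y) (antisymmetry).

If a class were modally definable it would be closed under surjective bounded morphisms (Goldblatt–Thomason).
The 4-cycle (worlds w0,w1,w2,w3 with w0→w1→w2→w3→w0) is antisymmetric. Sending even-indexed worlds to • and odd-indexed worlds to ∘ is a surjective bounded morphism onto the two-world frame with •↔∘, which is not antisymmetric.
Hence antisymmetry is not modally definable.

No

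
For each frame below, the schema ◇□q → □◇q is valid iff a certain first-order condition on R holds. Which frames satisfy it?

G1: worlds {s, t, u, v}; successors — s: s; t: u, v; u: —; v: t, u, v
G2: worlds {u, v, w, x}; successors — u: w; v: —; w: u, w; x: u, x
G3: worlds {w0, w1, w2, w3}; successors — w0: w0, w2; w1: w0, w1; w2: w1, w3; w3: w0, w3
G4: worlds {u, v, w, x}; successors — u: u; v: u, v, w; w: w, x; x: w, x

This is the axiom for convergence; its first-order frame correspondent is ∀x ∀y ∀z (Rxy ∧ Rxz → ∃w (Ryw ∧ Rzw)).
G1: fails — Rtv and Rtu but v and u have no common successor.
G2: fails — Rxu and Rxx but u and x have no common successor.
G3: fails — Rw0w2 and Rw0w0 but w2 and w0 have no common successor.
G4: fails — Rvw and Rvu but w and u have no common successor.
Valid on no frame.

none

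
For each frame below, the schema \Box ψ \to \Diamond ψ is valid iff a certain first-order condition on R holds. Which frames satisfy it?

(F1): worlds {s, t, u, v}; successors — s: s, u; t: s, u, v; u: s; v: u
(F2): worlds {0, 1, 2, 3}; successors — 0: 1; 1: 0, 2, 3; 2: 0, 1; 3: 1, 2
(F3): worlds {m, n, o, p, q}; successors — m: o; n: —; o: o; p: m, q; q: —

(F1), (F2)

Frame correspondent (Sahlqvist): \forall x \exists y Rxy — i.e. seriality.
(F1): ✓.
(F2): ✓.
(F3): fails — world n has no successor.
Valid on: (F1), (F2).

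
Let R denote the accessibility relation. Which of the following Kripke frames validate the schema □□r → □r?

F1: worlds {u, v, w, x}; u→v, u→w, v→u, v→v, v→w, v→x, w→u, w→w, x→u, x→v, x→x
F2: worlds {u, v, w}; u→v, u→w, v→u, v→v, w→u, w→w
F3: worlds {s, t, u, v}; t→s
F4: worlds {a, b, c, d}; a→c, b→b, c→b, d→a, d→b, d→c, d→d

Frame correspondent (Sahlqvist): ∀x ∀y (Rxy → ∃z (Rxz ∧ Rzy)) — i.e. density.
F1: holds.
F2: holds.
F3: fails — Rts but no z with Rtz and Rzs.
F4: fails — Rac but no z with Raz and Rzc.
Valid on: F1, F2.

F1, F2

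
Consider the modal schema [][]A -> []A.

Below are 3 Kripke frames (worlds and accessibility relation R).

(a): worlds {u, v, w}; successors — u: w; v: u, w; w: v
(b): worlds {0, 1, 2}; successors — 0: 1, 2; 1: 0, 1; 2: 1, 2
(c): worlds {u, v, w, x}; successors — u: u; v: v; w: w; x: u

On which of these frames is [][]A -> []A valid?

(b), (c)

The schema corresponds to density: forall x forall y (Rxy -> exists z (Rxz & Rzy)).
(a): fails — Rvu but no z with Rvz and Rzu.
(b): satisfies the condition.
(c): satisfies the condition.
Valid on: (b), (c).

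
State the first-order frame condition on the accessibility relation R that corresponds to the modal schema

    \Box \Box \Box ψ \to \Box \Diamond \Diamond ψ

\forall x \forall z (xRz \to \exists w (x R^3 w \wedge z R^2 w))

This is a Sahlqvist (Geach-type) schema ◇^0□^3ψ → □^1◇^2ψ.
First-order correspondent: \forall x \forall z (xRz \to \exists w (x R^3 w \wedge z R^2 w)).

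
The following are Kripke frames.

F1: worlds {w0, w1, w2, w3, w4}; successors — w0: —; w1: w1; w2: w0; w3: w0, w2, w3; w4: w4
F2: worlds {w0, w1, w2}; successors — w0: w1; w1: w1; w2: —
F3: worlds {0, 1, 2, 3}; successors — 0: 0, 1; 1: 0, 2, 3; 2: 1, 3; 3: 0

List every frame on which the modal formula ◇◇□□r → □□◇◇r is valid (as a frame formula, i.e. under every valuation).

The schema corresponds to a generalized confluence (Geach) condition: ∀x ∀y ∀z ((xR²y ∧ xR²z) → ∃w (yR²w ∧ zR²w)).
F1: fails — w3R²w0, w3R²w0 but no w with w0R²w and w0R²w.
F2: ✓.
F3: ✓.
Valid on: F2, F3.

F2, F3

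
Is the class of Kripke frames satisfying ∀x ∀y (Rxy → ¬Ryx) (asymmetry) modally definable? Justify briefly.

Not definable by any modal formula

Any modally definable frame class is closed under surjective bounded morphisms.
The 5-cycle (worlds w0,w1,w2,w3,w4 with w0→w1→w2→w3→w4→w0) is asymmetric. Mapping every world to a single reflexive point • is a surjective bounded morphism, and the reflexive point is not asymmetric (R•• but asymmetry requires ¬R••).
So no modal formula (or set of formulas) defines exactly the asymmetric frames.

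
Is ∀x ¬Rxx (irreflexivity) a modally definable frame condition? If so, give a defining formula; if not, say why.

If a class were modally definable it would be closed under surjective bounded morphisms (Goldblatt–Thomason).
The 4-cycle (worlds 0,1,2,3 with 0→1→2→3→0) is irreflexive, and the map sending every world to a single reflexive point • is a surjective bounded morphism (forth: every edge maps to (•,•); back: every world has a successor). So any modal formula valid on the 4-cycle is also valid on the reflexive point, which is not irreflexive.
So no modal formula (or set of formulas) defines exactly the irreflexive frames.

No — not modally definable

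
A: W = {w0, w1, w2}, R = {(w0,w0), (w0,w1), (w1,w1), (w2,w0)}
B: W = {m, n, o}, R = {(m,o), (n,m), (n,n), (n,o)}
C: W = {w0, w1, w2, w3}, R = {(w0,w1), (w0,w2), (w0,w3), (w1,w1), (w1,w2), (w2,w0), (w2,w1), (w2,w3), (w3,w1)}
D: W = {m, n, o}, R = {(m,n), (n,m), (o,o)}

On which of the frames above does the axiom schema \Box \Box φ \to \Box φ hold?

The schema corresponds to density: \forall x \forall y (Rxy \to \exists z (Rxz \wedge Rzy)).
A: satisfies the condition.
B: fails — Rmo but no z with Rmz and Rzo.
C: fails — Rw2w0 but no z with Rw2z and Rzw0.
D: fails — Rnm but no z with Rnz and Rzm.

A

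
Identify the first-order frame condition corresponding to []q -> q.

reflexivity

This schema is the T axiom.
Its frame correspondent is reflexivity — forall x Rxx.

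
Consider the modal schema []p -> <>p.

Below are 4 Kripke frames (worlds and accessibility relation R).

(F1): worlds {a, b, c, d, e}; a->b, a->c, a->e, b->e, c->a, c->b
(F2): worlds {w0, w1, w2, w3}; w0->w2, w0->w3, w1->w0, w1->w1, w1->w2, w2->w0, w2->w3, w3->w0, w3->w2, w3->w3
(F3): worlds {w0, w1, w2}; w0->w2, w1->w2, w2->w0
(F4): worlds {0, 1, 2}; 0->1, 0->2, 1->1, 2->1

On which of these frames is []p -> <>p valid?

(F2), (F3), (F4)

The schema corresponds to seriality: forall x exists y Rxy.
(F1): fails — world d has no successor.
(F2): ✓.
(F3): ✓.
(F4): ✓.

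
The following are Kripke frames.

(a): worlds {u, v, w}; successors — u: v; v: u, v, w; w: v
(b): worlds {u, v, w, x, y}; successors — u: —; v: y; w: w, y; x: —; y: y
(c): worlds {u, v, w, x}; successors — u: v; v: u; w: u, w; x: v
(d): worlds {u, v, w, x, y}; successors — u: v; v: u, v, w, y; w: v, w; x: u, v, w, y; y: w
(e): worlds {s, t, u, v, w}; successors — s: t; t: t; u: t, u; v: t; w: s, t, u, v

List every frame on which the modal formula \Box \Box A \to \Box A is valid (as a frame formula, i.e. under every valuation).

This is the axiom for density; its first-order frame correspondent is \forall x \forall y (Rxy \to \exists z (Rxz \wedge Rzy)).
(a): holds.
(b): holds.
(c): fails — Ruv but no z with Ruz and Rzv.
(d): holds.
(e): fails — Rwv but no z with Rwz and Rzv.
Valid on: (a), (b), (d).

(a), (b), (d)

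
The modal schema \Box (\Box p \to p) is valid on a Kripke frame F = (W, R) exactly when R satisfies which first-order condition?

shift-reflexivity

This is the T□ axiom.
Its frame correspondent is shift-reflexivity — \forall x \forall y (Rxy \to Ryy).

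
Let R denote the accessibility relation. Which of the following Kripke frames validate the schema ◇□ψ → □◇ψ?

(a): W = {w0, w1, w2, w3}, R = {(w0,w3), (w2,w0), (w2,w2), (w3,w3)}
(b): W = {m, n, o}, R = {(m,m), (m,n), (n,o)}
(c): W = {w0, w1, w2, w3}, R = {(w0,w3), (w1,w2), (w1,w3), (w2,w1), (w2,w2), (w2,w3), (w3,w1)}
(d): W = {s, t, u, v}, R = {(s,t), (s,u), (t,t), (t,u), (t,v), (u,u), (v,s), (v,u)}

(d)

The schema corresponds to convergence: ∀x ∀y ∀z (Rxy ∧ Rxz → ∃w (Ryw ∧ Rzw)).
(a): fails — Rw2w0 and Rw2w2 but w0 and w2 have no common successor.
(b): fails — Rmn and Rmm but n and m have no common successor.
(c): fails — Rw2w1 and Rw2w3 but w1 and w3 have no common successor.
(d): condition met.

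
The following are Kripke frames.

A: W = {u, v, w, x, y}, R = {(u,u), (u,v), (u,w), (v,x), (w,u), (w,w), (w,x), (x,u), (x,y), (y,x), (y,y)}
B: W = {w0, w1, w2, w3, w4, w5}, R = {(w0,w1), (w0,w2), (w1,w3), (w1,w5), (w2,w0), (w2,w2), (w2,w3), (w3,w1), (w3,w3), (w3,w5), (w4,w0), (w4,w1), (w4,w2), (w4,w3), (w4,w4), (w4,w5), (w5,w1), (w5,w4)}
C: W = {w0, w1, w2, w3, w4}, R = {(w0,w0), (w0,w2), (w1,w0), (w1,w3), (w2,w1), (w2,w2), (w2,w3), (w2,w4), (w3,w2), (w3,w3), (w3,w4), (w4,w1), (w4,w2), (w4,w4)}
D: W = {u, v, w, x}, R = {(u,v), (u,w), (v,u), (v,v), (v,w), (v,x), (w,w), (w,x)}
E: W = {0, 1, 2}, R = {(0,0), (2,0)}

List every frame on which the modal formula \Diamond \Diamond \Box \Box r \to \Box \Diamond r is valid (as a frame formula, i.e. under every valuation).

Frame correspondent (Sahlqvist): \forall x \forall y \forall z ((x R^2 y \wedge xRz) \to \exists w (y R^2 w \wedge zRw)) — i.e. a generalized confluence (Geach) condition.
A: fails — uR²v, uRv but no t with vR²t and vRt.
B: fails — w4R²w0, w4Rw5 but no w with w0R²w and w5Rw.
C: satisfies the condition.
D: fails — uR²x, uRv but no t with xR²t and vRt.
E: satisfies the condition.

C, E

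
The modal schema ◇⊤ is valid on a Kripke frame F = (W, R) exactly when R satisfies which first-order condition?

◇⊤ holds at w iff w has a successor, so frame-validity of ◇⊤ is exactly seriality. Equivalently via □r → ◇r:
Suppose □r→◇r is valid. At any x set V(r)=W. Then □r at x, so ◇r at x, so x has a successor.

seriality: ∀x ∃y Rxy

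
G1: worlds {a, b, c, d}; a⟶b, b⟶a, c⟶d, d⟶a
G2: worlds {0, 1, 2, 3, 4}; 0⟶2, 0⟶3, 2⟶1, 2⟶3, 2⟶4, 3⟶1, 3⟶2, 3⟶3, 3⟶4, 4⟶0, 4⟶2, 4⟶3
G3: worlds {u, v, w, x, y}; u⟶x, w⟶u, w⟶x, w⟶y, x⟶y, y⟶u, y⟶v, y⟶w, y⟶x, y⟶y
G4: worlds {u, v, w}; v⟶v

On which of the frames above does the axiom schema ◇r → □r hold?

The schema corresponds to partial functionality: ∀x ∀y ∀z (Rxy ∧ Rxz → y = z).
G1: ✓.
G2: fails — 0 sees both 2 and 3.
G3: fails — w sees both u and x.
G4: ✓.

G1, G4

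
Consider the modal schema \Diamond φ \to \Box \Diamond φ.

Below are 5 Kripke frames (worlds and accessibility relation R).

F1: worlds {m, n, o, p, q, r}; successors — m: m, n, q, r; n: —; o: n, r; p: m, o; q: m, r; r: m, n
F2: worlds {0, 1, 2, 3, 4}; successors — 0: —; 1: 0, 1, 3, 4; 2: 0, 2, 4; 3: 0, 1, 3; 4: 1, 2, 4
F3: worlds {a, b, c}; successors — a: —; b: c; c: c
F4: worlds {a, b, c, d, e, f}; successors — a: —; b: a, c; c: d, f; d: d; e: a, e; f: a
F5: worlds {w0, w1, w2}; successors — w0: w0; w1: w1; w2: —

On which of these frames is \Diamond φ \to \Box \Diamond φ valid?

The schema corresponds to the Euclidean property: \forall x \forall y \forall z (Rxy \wedge Rxz \to Ryz).
F1: fails — Rmr and Rmr but not Rrr.
F2: fails — R10 and R10 but not R00.
F3: holds.
F4: fails — Rbc and Rbc but not Rcc.
F5: holds.

F3, F5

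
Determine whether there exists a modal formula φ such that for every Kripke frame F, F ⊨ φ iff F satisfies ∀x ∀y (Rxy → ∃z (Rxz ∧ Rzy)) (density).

Yes, by □□q → □q

This is a Sahlqvist condition; the C4 axiom □□q → □q defines it.
Suppose □□q→□q is valid. Take Rxy and set V(q)={w : xR²w}. Then □□q at x, so □q at x, so q at y, i.e. ∃z(Rxz∧Rzy).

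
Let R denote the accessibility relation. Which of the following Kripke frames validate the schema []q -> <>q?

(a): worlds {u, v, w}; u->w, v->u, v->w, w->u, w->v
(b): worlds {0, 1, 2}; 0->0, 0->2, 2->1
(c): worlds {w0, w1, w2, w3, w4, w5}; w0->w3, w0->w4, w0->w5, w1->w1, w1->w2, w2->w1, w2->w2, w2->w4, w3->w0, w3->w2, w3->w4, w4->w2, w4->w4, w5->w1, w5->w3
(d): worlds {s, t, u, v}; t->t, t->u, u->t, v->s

(a), (c)

The schema corresponds to seriality: forall x exists y Rxy.
(a): ✓.
(b): fails — world 1 has no successor.
(c): ✓.
(d): fails — world s has no successor.
Valid on: (a), (c).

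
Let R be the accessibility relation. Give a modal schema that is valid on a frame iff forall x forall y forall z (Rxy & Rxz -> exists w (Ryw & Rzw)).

A defining formula is ◇□q → □◇q (the .2 axiom).

◇□q → □◇q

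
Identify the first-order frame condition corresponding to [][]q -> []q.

density: forall x forall y (Rxy -> exists z (Rxz & Rzy))

Suppose □□q→□q is valid. Take Rxy and set V(q)={w : xR²w}. Then □□q at x, so □q at x, so q at y, i.e. ∃z(Rxz∧Rzy).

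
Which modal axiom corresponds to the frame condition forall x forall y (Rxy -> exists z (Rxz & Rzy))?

A defining formula is □□q → □q (the C4 axiom).
Suppose □□q→□q is valid. Take Rxy and set V(q)={w : xR²w}. Then □□q at x, so □q at x, so q at y, i.e. ∃z(Rxz∧Rzy).

□□q → □q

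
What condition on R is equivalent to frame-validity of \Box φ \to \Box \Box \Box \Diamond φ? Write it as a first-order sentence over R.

\forall x \forall z (x R^3 z \to \exists w (xRw \wedge zRw))

This is a Sahlqvist (Geach-type) schema ◇^0□^1φ → □^3◇^1φ.
First-order correspondent: \forall x \forall z (x R^3 z \to \exists w (xRw \wedge zRw)).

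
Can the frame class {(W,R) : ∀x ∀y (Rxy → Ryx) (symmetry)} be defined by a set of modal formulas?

Definable; p → □◇p defines it

Yes: it is symmetry, defined by the B schema p → □◇p.
Suppose p→□◇p is valid. Take Rxy and set V(p)={x}. Then p at x, so □◇p at x, so ◇p at y, so some z with Ryz has p; z=x, i.e. Ryx.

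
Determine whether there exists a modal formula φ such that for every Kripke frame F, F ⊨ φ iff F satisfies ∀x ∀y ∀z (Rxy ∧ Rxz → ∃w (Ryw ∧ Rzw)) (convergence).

This is a Sahlqvist condition; the .2 axiom ◇□p → □◇p defines it.

Yes, by ◇□p → □◇p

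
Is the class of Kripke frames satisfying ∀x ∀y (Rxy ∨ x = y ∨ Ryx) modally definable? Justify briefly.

No — not modally definable

If a class were modally definable it would be closed under disjoint unions (Goldblatt–Thomason).
Take 3 disjoint single-world reflexive frames: each is trivially connected, but their disjoint union has 3 worlds with no edge between distinct components, so it is not connected.
So no modal formula (or set of formulas) defines exactly the connected frames.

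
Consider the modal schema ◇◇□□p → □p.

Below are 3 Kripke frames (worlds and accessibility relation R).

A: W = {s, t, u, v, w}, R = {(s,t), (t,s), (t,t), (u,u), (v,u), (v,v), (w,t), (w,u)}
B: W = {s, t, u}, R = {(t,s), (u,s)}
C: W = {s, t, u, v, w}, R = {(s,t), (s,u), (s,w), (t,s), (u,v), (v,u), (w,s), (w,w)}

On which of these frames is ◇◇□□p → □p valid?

B

The schema corresponds to a generalized confluence (Geach) condition: ∀x ∀y ∀z ((xR²y ∧ xRz) → ∃w (yR²w ∧ z = w)).
A: fails — vR²u, vRv but no w* with uR²w* and v=w*.
B: ✓.
C: fails — sR²s, sRt but no w* with sR²w* and t=w*.
Valid on: B.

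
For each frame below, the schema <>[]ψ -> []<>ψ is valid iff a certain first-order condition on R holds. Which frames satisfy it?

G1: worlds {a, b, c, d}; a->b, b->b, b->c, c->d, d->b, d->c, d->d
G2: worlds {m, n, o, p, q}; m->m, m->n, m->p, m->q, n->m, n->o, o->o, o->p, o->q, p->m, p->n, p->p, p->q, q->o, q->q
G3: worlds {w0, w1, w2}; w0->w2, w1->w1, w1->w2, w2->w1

Frame correspondent (Sahlqvist): forall x forall y forall z (Rxy & Rxz -> exists w (Ryw & Rzw)) — i.e. convergence.
G1: fails — Rbc and Rbb but c and b have no common successor.
G2: satisfies the condition.
G3: satisfies the condition.
Valid on: G2, G3.

G2, G3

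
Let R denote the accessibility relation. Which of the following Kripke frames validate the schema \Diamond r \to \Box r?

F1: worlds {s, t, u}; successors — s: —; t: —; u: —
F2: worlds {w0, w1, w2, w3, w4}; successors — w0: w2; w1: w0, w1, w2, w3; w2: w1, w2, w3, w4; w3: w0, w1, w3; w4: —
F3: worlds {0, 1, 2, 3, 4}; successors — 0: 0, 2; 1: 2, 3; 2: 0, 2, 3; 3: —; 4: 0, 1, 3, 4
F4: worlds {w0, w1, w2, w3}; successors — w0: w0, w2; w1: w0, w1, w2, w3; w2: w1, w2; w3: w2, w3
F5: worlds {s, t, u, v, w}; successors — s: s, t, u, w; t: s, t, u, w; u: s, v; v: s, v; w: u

The schema corresponds to partial functionality: \forall x \forall y \forall z (Rxy \wedge Rxz \to y = z).
F1: satisfies the condition.
F2: fails — w1 sees both w0 and w1.
F3: fails — 0 sees both 0 and 2.
F4: fails — w0 sees both w0 and w2.
F5: fails — s sees both s and t.
Valid on: F1.

F1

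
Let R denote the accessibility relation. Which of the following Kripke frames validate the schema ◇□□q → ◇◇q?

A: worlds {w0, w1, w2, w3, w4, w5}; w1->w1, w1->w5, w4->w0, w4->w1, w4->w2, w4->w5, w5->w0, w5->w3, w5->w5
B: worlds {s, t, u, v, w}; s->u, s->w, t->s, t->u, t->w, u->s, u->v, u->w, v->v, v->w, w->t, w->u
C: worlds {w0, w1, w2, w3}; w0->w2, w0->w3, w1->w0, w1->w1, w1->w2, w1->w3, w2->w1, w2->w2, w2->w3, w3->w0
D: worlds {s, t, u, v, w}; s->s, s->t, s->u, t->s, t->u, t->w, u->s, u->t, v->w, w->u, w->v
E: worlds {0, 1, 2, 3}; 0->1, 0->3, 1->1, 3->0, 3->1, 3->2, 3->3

This is the axiom for a generalized confluence (Geach) condition; its first-order frame correspondent is ∀x ∀y (xRy → ∃w (yR²w ∧ xR²w)).
A: fails — w4Rw0 but no w with w0R²w and w4R²w.
B: satisfies the condition.
C: satisfies the condition.
D: fails — vRw but no w* with wR²w* and vR²w*.
E: fails — 3R2 but no w with 2R²w and 3R²w.

B, C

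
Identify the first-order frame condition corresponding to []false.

emptiness of R: forall x forall y ~Rxy

This is the Ver axiom.
It corresponds to emptiness of R: forall x forall y ~Rxy.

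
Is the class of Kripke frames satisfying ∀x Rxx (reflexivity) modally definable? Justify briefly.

Definable; □q → q defines it

Yes: it is reflexivity, defined by the T schema □q → q.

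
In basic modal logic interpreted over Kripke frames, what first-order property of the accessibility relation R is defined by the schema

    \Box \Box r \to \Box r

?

density: \forall x \forall y (Rxy \to \exists z (Rxz \wedge Rzy))

Suppose □□r→□r is valid. Take Rxy and set V(r)={w : xR²w}. Then □□r at x, so □r at x, so r at y, i.e. ∃z(Rxz∧Rzy).
Conversely, any frame satisfying \forall x \forall y (Rxy \to \exists z (Rxz \wedge Rzy)) validates the schema.
Frame condition: \forall x \forall y (Rxy \to \exists z (Rxz \wedge Rzy)).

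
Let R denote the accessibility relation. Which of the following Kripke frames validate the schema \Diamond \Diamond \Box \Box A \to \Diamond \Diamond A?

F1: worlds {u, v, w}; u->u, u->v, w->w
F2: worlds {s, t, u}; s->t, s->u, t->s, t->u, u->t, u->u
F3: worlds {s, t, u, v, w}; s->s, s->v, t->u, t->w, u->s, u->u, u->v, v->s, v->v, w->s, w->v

Frame correspondent (Sahlqvist): \forall x \forall y (x R^2 y \to \exists w (y R^2 w \wedge x R^2 w)) — i.e. a generalized confluence (Geach) condition.
F1: fails — uR²v but no t with vR²t and uR²t.
F2: satisfies the condition.
F3: satisfies the condition.

F2, F3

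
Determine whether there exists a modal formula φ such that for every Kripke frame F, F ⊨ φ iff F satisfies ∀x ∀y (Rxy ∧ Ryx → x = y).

Any modally definable frame class is closed under surjective bounded morphisms.
The 6-cycle (worlds s,t,u,v,w,x with s→t→u→v→w→x→s) is antisymmetric. Sending even-indexed worlds to s and odd-indexed worlds to t is a surjective bounded morphism onto the two-world frame with s↔t, which is not antisymmetric.
Hence antisymmetry is not modally definable.

Not modally definable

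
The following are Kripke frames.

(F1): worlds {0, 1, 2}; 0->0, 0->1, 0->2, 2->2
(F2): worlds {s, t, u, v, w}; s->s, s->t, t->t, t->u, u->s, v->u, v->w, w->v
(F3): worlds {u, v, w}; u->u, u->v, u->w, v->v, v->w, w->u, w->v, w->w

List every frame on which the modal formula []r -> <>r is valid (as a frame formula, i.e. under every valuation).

This is the axiom for seriality; its first-order frame correspondent is forall x exists y Rxy.
(F1): fails — world 1 has no successor.
(F2): condition met.
(F3): condition met.
Valid on: (F2), (F3).

(F2), (F3)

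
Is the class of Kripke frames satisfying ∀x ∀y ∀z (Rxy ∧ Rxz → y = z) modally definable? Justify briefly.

Definable; ◇q → □q defines it

Yes: it is partial functionality, defined by the CD schema ◇q → □q.
Suppose ◇q→□q is valid. Take Rxy, Rxz and set V(q)={y}. Then ◇q at x, so □q at x, so q at z, i.e. z=y.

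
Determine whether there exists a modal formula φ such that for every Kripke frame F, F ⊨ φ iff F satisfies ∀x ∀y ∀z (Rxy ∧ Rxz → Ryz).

Definable; ◇r → □◇r defines it

Yes: it is the Euclidean property, defined by the 5 schema ◇r → □◇r.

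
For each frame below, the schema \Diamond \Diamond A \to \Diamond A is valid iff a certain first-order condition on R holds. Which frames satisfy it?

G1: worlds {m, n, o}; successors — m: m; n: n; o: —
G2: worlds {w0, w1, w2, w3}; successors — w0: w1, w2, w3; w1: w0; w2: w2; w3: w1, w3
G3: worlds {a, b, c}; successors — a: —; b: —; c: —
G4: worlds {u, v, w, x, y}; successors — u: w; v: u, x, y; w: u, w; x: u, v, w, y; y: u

G1, G3

Frame correspondent (Sahlqvist): \forall x \forall y \forall z (Rxy \wedge Ryz \to Rxz) — i.e. transitivity.
G1: ✓.
G2: fails — Rw1w0 and Rw0w1 but not Rw1w1.
G3: ✓.
G4: fails — Ruw and Rwu but not Ruu.
Valid on: G1, G3.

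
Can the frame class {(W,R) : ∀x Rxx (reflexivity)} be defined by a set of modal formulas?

This is a Sahlqvist condition; the T axiom □q → q defines it.
Suppose □q→q is valid. At any x set V(q)={w : Rxw}. Then □q holds at x, so q holds at x, i.e. Rxx.

Yes — defined by □q → q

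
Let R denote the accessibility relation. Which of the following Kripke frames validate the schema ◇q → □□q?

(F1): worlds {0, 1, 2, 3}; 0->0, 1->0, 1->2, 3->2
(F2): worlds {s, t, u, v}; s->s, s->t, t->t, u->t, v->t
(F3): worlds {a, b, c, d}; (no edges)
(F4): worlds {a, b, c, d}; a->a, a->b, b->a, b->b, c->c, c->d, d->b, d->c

(F3)

Frame correspondent (Sahlqvist): ∀x ∀y ∀z ((xRy ∧ xR²z) → ∃w (y = w ∧ z = w)) — i.e. a generalized confluence (Geach) condition.
(F1): fails — 1R2, 1R²0 but 2 ≠ 0.
(F2): fails — sRs, sR²t but s ≠ t.
(F3): condition met.
(F4): fails — aRa, aR²b but a ≠ b.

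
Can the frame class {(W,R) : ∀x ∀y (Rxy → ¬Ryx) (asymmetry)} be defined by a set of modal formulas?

Not definable by any modal formula

If a class were modally definable it would be closed under surjective bounded morphisms (Goldblatt–Thomason).
The 3-cycle (worlds w0,w1,w2 with w0→w1→w2→w0) is asymmetric. Mapping every world to a single reflexive point • is a surjective bounded morphism, and the reflexive point is not asymmetric (R•• but asymmetry requires ¬R••).
So no modal formula (or set of formulas) defines exactly the asymmetric frames.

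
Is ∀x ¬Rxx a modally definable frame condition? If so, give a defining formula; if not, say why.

Not definable by any modal formula

Modal frame validity is preserved under surjective bounded morphisms.
The 2-cycle (worlds w0,w1 with w0→w1→w0) is irreflexive, and the map sending every world to a single reflexive point • is a surjective bounded morphism (forth: every edge maps to (•,•); back: every world has a successor). So any modal formula valid on the 2-cycle is also valid on the reflexive point, which is not irreflexive.
Hence irreflexivity is not modally definable.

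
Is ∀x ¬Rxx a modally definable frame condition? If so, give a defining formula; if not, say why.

If a class were modally definable it would be closed under surjective bounded morphisms (Goldblatt–Thomason).
The 4-cycle (worlds w0,w1,w2,w3 with w0→w1→w2→w3→w0) is irreflexive, and the map sending every world to a single reflexive point • is a surjective bounded morphism (forth: every edge maps to (•,•); back: every world has a successor). So any modal formula valid on the 4-cycle is also valid on the reflexive point, which is not irreflexive.
So the class is not modally definable.

No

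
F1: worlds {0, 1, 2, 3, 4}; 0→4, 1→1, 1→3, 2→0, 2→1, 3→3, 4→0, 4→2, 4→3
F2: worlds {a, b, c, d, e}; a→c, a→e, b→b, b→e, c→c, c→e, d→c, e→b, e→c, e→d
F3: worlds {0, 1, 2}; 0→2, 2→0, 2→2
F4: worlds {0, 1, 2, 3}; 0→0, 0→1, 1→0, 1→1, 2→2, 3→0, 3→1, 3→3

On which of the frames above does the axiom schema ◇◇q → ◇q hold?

This is the axiom for a generalized confluence (Geach) condition; its first-order frame correspondent is ∀x ∀y (xR²y → ∃w (y = w ∧ xRw)).
F1: fails — 0R²0 but no w with 0=w and 0Rw.
F2: fails — aR²b but no w with b=w and aRw.
F3: fails — 0R²0 but no w with 0=w and 0Rw.
F4: satisfies the condition.

F4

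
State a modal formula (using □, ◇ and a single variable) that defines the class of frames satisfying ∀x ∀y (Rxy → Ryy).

□(□q → q)

The condition is shift-reflexivity. The T□ schema □(□q → q) defines it.
Suppose □(□q→q) is valid. Take Rxy and set V(q)={w : Ryw}. Then at y, □q holds; since □(□q→q) at x, □q→q at y, so q at y, i.e. Ryy.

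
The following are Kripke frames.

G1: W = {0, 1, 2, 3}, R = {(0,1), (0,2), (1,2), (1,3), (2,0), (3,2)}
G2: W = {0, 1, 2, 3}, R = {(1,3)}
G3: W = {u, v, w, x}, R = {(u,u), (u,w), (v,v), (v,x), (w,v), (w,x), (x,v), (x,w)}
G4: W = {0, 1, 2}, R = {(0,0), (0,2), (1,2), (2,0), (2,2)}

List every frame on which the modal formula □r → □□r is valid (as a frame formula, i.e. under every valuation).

G2

Frame correspondent (Sahlqvist): ∀x ∀y ∀z (Rxy ∧ Ryz → Rxz) — i.e. transitivity.
G1: fails — R32 and R20 but not R30.
G2: condition met.
G3: fails — Rxw and Rwx but not Rxx.
G4: fails — R12 and R20 but not R10.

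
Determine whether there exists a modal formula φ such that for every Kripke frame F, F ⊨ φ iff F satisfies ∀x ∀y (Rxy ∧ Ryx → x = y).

No

Modal frame validity is preserved under surjective bounded morphisms.
The 6-cycle (worlds s,t,u,v,w,x with s→t→u→v→w→x→s) is antisymmetric. Sending even-indexed worlds to a and odd-indexed worlds to b is a surjective bounded morphism onto the two-world frame with a↔b, which is not antisymmetric.
So no modal formula (or set of formulas) defines exactly the antisymmetric frames.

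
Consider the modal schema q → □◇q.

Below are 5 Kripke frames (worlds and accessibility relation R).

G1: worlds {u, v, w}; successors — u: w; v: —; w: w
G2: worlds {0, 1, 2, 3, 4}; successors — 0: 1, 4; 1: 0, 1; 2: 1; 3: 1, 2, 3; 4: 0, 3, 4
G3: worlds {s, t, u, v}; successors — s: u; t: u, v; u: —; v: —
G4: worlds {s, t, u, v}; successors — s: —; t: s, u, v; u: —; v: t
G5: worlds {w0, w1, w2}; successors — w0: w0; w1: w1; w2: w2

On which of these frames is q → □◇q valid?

G5

The schema corresponds to symmetry: ∀x ∀y (Rxy → Ryx).
G1: fails — Ruw but not Rwu.
G2: fails — R32 but not R23.
G3: fails — Rsu but not Rus.
G4: fails — Rtu but not Rut.
G5: holds.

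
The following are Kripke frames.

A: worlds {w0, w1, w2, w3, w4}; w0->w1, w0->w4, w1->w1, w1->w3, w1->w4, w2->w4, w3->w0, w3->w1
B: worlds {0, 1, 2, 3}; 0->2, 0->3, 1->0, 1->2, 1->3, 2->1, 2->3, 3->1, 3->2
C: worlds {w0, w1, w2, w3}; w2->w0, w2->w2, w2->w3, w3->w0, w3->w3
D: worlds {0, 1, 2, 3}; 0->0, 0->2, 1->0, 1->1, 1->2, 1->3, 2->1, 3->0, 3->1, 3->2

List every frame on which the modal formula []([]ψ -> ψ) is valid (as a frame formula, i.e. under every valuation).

none

This is the axiom for shift-reflexivity; its first-order frame correspondent is forall x forall y (Rxy -> Ryy).
A: fails — Rw0w4 but not Rw4w4.
B: fails — R10 but not R00.
C: fails — Rw3w0 but not Rw0w0.
D: fails — R32 but not R22.
Valid on no frame.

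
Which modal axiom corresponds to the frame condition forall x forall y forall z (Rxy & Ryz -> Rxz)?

A defining formula is □q → □□q (the 4 axiom).
Suppose □q→□□q is valid. Take Rxy, Ryz and set V(q)={w : Rxw}. Then □q at x, so □□q at x, so □q at y, so q at z, i.e. Rxz.

□q → □□q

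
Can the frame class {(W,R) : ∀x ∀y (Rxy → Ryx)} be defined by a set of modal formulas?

This is a Sahlqvist condition; the B axiom r → □◇r defines it.

Yes, by r → □◇r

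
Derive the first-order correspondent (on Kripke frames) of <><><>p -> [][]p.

forall x forall y forall z ((x R^3 y & x R^2 z) -> exists w (y = w & z = w))

This is a Sahlqvist (Geach-type) schema ◇^3□^0p → □^2◇^0p.
Minimal-valuation argument: fix x; take any y with xR^3y and any z with xR^2z. Set V(p) to the set of worlds R-reachable from y in exactly 0 steps. Then □^0p holds at y, so the antecedent holds at x; validity forces ◇^0p at z, giving a w with zR^0w and yR^0w.
First-order correspondent: forall x forall y forall z ((x R^3 y & x R^2 z) -> exists w (y = w & z = w)).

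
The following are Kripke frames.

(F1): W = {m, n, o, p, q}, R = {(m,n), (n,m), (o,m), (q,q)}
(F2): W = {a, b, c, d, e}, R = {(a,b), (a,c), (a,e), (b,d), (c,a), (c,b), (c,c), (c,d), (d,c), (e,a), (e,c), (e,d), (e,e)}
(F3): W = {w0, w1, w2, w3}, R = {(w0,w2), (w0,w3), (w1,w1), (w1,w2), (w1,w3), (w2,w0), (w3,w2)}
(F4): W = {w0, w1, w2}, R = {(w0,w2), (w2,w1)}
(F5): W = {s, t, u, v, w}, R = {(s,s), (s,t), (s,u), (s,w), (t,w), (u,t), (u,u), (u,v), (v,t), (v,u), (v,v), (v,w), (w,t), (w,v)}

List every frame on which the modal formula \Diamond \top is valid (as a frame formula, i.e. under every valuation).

(F2), (F3), (F5)

The schema corresponds to seriality: \forall x \exists y Rxy.
(F1): fails — world p has no successor.
(F2): holds.
(F3): holds.
(F4): fails — world w1 has no successor.
(F5): holds.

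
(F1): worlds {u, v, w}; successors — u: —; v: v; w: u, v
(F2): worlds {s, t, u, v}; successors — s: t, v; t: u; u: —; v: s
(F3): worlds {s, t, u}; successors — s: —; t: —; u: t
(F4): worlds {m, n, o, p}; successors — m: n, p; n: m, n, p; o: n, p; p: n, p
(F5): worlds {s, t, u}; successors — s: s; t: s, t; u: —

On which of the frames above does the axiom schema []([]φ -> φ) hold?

(F5)

The schema corresponds to shift-reflexivity: forall x forall y (Rxy -> Ryy).
(F1): fails — Rwu but not Ruu.
(F2): fails — Rtu but not Ruu.
(F3): fails — Rut but not Rtt.
(F4): fails — Rnm but not Rmm.
(F5): satisfies the condition.
Valid on: (F5).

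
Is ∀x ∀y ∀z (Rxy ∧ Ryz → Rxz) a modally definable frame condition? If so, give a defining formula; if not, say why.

Yes: it is transitivity, defined by the 4 schema □p → □□p.
Suppose □p→□□p is valid. Take Rxy, Ryz and set V(p)={w : Rxw}. Then □p at x, so □□p at x, so □p at y, so p at z, i.e. Rxz.

Definable; □p → □□p defines it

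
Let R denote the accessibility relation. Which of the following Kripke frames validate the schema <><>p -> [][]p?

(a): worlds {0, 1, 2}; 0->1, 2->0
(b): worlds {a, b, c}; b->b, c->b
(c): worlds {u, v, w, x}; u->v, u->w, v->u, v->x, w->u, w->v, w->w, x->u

This is the axiom for a generalized confluence (Geach) condition; its first-order frame correspondent is forall x forall y forall z ((x R^2 y & x R^2 z) -> exists w (y = w & z = w)).
(a): holds.
(b): holds.
(c): fails — uR²u, uR²v but u ≠ v.

(a), (b)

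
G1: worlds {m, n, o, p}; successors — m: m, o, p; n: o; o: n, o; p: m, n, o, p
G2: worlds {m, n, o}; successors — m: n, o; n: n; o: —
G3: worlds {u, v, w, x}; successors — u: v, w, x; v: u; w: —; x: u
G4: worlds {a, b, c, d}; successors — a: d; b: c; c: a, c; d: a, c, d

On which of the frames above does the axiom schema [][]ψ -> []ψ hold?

The schema corresponds to density: forall x forall y (Rxy -> exists z (Rxz & Rzy)).
G1: ✓.
G2: fails — Rmo but no z with Rmz and Rzo.
G3: fails — Ruv but no z with Ruz and Rzv.
G4: ✓.

G1, G4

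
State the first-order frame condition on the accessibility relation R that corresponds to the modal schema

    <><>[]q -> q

This is a Sahlqvist (Geach-type) schema ◇^2□^1q → □^0◇^0q.
First-order correspondent: forall x forall y (x R^2 y -> exists w (yRw & x = w)).

forall x forall y (x R^2 y -> exists w (yRw & x = w))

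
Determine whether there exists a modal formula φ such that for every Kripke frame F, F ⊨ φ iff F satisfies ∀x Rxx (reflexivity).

Yes, by □r → r

The condition is reflexivity. A defining modal formula is □r → r.
Suppose □r→r is valid. At any x set V(r)={w : Rxw}. Then □r holds at x, so r holds at x, i.e. Rxx.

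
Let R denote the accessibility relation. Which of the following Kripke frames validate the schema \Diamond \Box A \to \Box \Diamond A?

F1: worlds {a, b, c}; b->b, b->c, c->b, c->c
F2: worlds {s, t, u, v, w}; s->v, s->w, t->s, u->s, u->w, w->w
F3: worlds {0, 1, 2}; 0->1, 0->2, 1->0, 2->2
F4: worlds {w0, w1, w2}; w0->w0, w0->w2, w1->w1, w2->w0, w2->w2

Frame correspondent (Sahlqvist): \forall x \forall y \forall z (Rxy \wedge Rxz \to \exists w (Ryw \wedge Rzw)) — i.e. convergence.
F1: condition met.
F2: fails — Rsv and Rsv but v and v have no common successor.
F3: fails — R01 and R02 but 1 and 2 have no common successor.
F4: condition met.

F1, F4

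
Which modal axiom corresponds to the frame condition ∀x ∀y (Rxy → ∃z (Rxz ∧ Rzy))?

This is density; the standard corresponding axiom is C4: □□s → □s.

□□s → □s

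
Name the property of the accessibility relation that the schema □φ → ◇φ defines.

seriality: ∀x ∃y Rxy

Suppose □φ→◇φ is valid. At any x set V(φ)=W. Then □φ at x, so ◇φ at x, so x has a successor.
The converse is a direct semantic check.
So the correspondent is seriality.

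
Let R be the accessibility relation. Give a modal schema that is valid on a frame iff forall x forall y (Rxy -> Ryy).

□(□s → s)

The condition is shift-reflexivity. The T□ schema □(□s → s) defines it.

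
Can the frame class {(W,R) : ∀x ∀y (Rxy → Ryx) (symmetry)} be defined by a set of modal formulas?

The condition is symmetry. A defining modal formula is r → □◇r.

Definable; r → □◇r defines it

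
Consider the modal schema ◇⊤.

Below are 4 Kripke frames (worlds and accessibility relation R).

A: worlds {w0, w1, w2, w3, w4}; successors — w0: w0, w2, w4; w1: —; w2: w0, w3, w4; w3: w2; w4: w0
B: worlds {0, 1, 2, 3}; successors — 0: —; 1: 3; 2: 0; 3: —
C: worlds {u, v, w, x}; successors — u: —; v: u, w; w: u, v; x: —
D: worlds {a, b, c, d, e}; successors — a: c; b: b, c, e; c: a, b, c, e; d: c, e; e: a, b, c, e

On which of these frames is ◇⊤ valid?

Frame correspondent (Sahlqvist): ∀x ∃y Rxy — i.e. seriality.
A: fails — world w1 has no successor.
B: fails — world 0 has no successor.
C: fails — world u has no successor.
D: condition met.

D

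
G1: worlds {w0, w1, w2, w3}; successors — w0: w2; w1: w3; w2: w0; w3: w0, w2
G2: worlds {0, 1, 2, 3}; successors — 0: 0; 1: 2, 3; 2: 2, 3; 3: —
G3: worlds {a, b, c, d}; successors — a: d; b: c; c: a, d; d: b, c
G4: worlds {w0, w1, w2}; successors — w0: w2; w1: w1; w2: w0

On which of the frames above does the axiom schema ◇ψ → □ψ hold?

G4

The schema corresponds to partial functionality: ∀x ∀y ∀z (Rxy ∧ Rxz → y = z).
G1: fails — w3 sees both w0 and w2.
G2: fails — 1 sees both 2 and 3.
G3: fails — c sees both a and d.
G4: satisfies the condition.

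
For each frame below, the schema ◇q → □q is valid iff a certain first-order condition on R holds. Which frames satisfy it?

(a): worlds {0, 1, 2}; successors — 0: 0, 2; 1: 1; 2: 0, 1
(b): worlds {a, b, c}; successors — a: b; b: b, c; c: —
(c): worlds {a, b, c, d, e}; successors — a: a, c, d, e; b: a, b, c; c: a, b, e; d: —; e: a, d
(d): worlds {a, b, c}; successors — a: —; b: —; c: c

Frame correspondent (Sahlqvist): ∀x ∀y ∀z (Rxy ∧ Rxz → y = z) — i.e. partial functionality.
(a): fails — 0 sees both 0 and 2.
(b): fails — b sees both b and c.
(c): fails — a sees both a and c.
(d): satisfies the condition.
Valid on: (d).

(d)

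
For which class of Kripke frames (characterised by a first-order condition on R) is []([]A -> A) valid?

This schema is the T□ axiom.
Its frame correspondent is shift-reflexivity — forall x forall y (Rxy -> Ryy).

shift-reflexivity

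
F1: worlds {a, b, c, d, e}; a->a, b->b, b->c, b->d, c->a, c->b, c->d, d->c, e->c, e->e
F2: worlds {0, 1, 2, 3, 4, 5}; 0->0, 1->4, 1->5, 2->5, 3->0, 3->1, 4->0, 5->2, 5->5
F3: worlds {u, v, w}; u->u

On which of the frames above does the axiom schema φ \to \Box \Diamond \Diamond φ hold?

This is the axiom for a generalized confluence (Geach) condition; its first-order frame correspondent is \forall x \forall z (xRz \to \exists w (x = w \wedge z R^2 w)).
F1: fails — cRa but no w with c=w and aR²w.
F2: fails — 1R4 but no w with 1=w and 4R²w.
F3: condition met.

F3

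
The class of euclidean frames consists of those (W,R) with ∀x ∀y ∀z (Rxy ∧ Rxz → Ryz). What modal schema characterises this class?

This is the Euclidean property; the standard corresponding axiom is 5: ◇r → □◇r.
Suppose ◇r→□◇r is valid. Take Rxy, Rxz and set V(r)={y}. Then ◇r at x, so □◇r at x, so ◇r at z, so some w with Rzw has r; w=y, i.e. Rzy. By symmetry of the argument, Ryz.

◇r → □◇r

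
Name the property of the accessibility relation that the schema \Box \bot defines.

emptiness of R

□⊥ is valid iff no world has any successor (otherwise □⊥ fails at any world with one).
Conversely, any frame satisfying \forall x \forall y \neg Rxy validates the schema.
So the correspondent is emptiness of R.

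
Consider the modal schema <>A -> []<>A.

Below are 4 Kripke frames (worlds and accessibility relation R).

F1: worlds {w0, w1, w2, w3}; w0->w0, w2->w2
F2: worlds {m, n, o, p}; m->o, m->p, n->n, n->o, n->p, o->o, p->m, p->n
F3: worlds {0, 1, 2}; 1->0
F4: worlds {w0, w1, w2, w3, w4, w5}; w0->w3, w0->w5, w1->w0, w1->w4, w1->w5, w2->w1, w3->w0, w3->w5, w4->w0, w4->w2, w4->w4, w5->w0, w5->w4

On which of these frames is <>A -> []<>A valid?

F1

The schema corresponds to the Euclidean property: forall x forall y forall z (Rxy & Rxz -> Ryz).
F1: holds.
F2: fails — Rmo and Rmp but not Rop.
F3: fails — R10 and R10 but not R00.
F4: fails — Rw0w5 and Rw0w5 but not Rw5w5.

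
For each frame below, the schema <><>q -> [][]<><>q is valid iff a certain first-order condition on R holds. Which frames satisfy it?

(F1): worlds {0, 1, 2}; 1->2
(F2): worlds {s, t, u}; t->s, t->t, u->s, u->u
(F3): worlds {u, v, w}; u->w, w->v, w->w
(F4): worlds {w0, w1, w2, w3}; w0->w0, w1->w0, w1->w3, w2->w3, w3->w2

This is the axiom for a generalized confluence (Geach) condition; its first-order frame correspondent is forall x forall y forall z ((x R^2 y & x R^2 z) -> exists w (y = w & z R^2 w)).
(F1): ✓.
(F2): fails — tR²s, tR²s but no w with s=w and sR²w.
(F3): fails — uR²v, uR²v but no t with v=t and vR²t.
(F4): fails — w1R²w0, w1R²w2 but no w with w0=w and w2R²w.

(F1)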